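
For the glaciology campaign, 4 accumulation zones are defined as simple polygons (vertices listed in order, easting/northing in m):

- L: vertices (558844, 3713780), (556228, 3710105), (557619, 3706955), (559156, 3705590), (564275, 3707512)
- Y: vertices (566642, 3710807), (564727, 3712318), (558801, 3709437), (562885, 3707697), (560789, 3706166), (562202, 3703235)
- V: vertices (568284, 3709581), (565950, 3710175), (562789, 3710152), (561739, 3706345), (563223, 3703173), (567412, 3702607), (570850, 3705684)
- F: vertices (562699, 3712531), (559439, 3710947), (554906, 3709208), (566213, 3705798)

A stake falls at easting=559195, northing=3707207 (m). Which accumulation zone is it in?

L

Cast a ray rightward from (559195, 3707207). For each polygon, the edges (by vertex number in listed order) whose endpoints lie on opposite sides of northing = 3707207, where each meets that height, and whether that is right or left of the point:
L: 2–3 at easting≈557507.7 (left), 4–5 at easting≈563462.7 (right) → 1 crossing.
Y: 4–5 at easting≈562214.2 (right), 6–1 at easting≈564531.1 (right) → 2 crossings.
V: 3–4 at easting≈561976.7 (right), 7–1 at easting≈569847.2 (right) → 2 crossings.
F: 3–4 at easting≈561541.0 (right), 4–1 at easting≈565477.6 (right) → 2 crossings.
Only L has an odd count, so the point is inside L.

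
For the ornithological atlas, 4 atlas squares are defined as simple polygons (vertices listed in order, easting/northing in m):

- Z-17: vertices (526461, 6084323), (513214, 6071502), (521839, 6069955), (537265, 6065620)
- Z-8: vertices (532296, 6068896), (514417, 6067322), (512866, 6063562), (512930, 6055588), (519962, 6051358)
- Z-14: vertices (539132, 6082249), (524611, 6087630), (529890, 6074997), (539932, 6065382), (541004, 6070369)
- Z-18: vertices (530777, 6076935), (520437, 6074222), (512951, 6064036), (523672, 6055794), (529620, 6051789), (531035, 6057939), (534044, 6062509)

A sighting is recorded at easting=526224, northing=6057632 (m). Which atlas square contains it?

Z-18

Cast a ray rightward from (526224, 6057632). For each polygon, the edges (by vertex number in listed order) whose endpoints lie on opposite sides of northing = 6057632, where each meets that height, and whether that is right or left of the point:
Z-17: no edge straddles that height → 0 crossings.
Z-8: 3–4 at easting≈512913.6 (left), 5–1 at easting≈524374.3 (left) → 0 crossings.
Z-14: no edge straddles that height → 0 crossings.
Z-18: 3–4 at easting≈521281.2 (left), 5–6 at easting≈530964.4 (right) → 1 crossing.
Only Z-18 has an odd count, so the point is inside Z-18.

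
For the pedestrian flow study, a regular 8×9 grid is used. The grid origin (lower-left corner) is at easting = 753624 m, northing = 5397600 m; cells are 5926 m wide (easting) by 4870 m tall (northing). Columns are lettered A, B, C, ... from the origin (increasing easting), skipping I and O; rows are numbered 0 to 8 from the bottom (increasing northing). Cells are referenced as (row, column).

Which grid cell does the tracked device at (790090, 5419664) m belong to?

Column index: ⌊(790090 − 753624) / 5926⌋ = ⌊6.154⌋ = 6 → column G
Row offset from origin: ⌊(5419664 − 5397600) / 4870⌋ = ⌊4.531⌋ = 4 → row 4

(4, G)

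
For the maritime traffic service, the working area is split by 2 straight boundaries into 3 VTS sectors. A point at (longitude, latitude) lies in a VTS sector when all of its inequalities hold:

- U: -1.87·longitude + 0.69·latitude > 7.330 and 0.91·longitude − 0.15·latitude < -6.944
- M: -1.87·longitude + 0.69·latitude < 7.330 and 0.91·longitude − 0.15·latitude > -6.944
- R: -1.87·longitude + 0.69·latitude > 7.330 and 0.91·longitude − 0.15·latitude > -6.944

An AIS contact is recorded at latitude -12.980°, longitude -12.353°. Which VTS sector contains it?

-1.87·-12.353 + 0.69·-12.980 = 14.144, which is > 7.330
0.91·-12.353 − 0.15·-12.980 = -9.294, which is < -6.944
This sign pattern matches U.

U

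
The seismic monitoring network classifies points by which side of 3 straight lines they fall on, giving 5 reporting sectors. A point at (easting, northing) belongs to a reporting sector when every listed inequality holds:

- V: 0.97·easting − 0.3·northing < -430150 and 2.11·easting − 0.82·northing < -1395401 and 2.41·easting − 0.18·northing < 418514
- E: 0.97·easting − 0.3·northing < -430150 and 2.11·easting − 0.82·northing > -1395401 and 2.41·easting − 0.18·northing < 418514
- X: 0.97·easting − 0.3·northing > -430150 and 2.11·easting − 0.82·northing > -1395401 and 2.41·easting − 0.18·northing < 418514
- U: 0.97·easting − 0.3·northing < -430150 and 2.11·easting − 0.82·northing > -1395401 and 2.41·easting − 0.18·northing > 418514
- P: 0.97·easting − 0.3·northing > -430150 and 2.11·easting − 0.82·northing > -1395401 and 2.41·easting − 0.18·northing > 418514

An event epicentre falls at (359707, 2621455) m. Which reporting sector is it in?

E

0.97·359707 − 0.3·2621455 = -437520.710, which is < -430150
2.11·359707 − 0.82·2621455 = -1390611.330, which is > -1395401
2.41·359707 − 0.18·2621455 = 395031.970, which is < 418514
This sign pattern matches E.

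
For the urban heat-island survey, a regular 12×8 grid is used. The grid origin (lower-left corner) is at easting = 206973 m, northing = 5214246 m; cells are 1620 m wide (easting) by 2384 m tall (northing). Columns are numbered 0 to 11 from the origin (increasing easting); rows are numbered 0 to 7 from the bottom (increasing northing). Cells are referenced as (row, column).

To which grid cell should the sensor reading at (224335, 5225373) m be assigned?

(4, 10)

Column index: ⌊(224335 − 206973) / 1620⌋ = ⌊10.717⌋ = 10
Row offset from origin: ⌊(5225373 − 5214246) / 2384⌋ = ⌊4.667⌋ = 4 → row 4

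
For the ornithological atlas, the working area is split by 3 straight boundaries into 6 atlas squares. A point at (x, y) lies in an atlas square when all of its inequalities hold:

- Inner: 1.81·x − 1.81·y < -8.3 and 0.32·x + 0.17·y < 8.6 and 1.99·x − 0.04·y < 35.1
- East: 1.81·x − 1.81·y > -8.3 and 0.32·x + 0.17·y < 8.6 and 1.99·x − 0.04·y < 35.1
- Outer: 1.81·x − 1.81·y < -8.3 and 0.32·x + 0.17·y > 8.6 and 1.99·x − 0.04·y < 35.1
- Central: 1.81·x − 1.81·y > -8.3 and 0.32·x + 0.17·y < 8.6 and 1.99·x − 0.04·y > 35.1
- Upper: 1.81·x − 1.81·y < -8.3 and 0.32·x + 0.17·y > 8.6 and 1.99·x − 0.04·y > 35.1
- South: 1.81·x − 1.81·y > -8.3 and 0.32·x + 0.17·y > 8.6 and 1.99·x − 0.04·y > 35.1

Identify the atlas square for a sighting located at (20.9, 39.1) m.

1.81·20.9 − 1.81·39.1 = -32.942, which is < -8.3
0.32·20.9 + 0.17·39.1 = 13.335, which is > 8.6
1.99·20.9 − 0.04·39.1 = 40.027, which is > 35.1
This sign pattern matches Upper.

Upper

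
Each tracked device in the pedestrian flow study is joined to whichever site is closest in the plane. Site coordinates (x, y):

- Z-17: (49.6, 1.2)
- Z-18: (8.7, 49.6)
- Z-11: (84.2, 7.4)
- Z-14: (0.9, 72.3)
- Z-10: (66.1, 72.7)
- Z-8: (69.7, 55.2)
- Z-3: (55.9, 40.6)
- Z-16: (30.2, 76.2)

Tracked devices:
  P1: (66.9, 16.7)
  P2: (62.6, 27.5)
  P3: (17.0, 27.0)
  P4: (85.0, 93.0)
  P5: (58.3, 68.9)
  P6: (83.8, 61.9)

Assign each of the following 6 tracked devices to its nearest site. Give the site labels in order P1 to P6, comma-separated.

Z-11, Z-3, Z-18, Z-10, Z-10, Z-8

P1 → Z-11 (d²=385.78)
P2 → Z-3 (d²=216.50)
P3 → Z-18 (d²=579.65)
P4 → Z-10 (d²=769.30)
P5 → Z-10 (d²=75.28)
P6 → Z-8 (d²=243.70)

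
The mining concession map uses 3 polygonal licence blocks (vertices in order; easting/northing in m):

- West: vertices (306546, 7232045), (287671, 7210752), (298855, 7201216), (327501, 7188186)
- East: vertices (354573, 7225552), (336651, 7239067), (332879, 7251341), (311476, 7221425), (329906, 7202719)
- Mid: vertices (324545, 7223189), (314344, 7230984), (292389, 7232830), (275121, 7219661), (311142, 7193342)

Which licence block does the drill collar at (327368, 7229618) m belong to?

East

Cast a ray rightward from (327368, 7229618). For each polygon, the edges (by vertex number in listed order) whose endpoints lie on opposite sides of northing = 7229618, where each meets that height, and whether that is right or left of the point:
West: 1–2 at easting≈304394.6 (left), 4–1 at easting≈307705.6 (left) → 0 crossings.
East: 1–2 at easting≈349181.2 (right), 3–4 at easting≈317337.6 (left) → 1 crossing.
Mid: 1–2 at easting≈316131.6 (left), 3–4 at easting≈288177.2 (left) → 0 crossings.
Only East has an odd count, so the point is inside East.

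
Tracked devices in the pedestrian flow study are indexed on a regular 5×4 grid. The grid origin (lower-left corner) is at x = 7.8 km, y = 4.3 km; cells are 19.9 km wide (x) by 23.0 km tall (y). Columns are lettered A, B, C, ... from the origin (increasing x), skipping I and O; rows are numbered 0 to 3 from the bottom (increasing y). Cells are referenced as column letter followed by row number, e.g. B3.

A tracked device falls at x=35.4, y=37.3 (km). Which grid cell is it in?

Column index: ⌊(35.4 − 7.8) / 19.9⌋ = ⌊1.387⌋ = 1 → column B
Row offset from origin: ⌊(37.3 − 4.3) / 23.0⌋ = ⌊1.435⌋ = 1 → row 1

B1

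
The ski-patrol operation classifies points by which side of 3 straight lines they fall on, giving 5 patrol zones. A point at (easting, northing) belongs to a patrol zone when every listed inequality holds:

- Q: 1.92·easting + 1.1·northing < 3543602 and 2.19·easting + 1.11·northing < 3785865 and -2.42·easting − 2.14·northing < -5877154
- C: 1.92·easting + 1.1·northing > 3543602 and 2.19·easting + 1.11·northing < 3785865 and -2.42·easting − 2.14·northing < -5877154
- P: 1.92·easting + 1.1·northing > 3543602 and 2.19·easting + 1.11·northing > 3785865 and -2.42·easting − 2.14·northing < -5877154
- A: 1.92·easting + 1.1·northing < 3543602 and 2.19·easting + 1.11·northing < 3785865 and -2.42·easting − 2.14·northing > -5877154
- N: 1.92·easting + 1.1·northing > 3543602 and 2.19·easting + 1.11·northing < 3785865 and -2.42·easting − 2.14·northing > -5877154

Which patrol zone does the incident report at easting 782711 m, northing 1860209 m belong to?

N

1.92·782711 + 1.1·1860209 = 3549035.020, which is > 3543602
2.19·782711 + 1.11·1860209 = 3778969.080, which is < 3785865
-2.42·782711 − 2.14·1860209 = -5875007.880, which is > -5877154
This sign pattern matches N.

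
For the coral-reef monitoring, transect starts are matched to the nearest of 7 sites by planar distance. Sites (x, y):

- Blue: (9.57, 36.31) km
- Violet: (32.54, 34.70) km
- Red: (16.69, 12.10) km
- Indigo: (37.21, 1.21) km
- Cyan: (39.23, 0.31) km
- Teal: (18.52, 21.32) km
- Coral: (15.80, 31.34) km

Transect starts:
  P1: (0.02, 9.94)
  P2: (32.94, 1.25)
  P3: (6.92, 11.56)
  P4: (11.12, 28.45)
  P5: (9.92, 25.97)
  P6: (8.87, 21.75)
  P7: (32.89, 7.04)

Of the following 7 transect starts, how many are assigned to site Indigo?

2

P1 → Red
P2 → Indigo
P3 → Red
P4 → Coral
P5 → Coral
P6 → Teal
P7 → Indigo
2 of the 7 go to Indigo.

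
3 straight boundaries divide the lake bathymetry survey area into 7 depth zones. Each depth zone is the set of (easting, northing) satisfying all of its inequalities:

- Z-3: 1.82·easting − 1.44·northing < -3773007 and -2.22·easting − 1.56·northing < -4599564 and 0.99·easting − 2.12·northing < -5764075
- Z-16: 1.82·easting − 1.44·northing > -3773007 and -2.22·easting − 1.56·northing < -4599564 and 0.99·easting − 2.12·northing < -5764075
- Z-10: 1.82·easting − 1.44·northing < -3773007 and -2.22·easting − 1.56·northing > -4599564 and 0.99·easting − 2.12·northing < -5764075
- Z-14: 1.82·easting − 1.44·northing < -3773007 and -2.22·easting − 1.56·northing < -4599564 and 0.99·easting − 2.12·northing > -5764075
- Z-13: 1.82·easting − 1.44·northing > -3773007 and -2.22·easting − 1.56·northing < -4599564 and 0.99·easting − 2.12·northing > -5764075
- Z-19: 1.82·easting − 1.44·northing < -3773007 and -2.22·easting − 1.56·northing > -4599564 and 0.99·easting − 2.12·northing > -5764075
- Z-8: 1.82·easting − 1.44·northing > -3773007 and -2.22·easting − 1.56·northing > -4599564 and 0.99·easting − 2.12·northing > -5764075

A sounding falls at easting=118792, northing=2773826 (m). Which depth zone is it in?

Z-19

1.82·118792 − 1.44·2773826 = -3778108.000, which is < -3773007
-2.22·118792 − 1.56·2773826 = -4590886.800, which is > -4599564
0.99·118792 − 2.12·2773826 = -5762907.040, which is > -5764075
This sign pattern matches Z-19.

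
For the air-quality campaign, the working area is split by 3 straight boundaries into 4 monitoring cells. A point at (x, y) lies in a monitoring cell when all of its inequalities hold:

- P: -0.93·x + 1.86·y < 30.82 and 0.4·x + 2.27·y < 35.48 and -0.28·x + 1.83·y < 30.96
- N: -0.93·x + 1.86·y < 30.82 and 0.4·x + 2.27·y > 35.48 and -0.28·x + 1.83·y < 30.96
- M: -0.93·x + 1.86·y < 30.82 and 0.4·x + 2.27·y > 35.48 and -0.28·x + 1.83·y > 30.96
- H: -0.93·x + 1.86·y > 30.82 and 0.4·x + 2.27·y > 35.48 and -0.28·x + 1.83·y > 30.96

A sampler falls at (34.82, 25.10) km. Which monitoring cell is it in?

-0.93·34.82 + 1.86·25.10 = 14.303, which is < 30.82
0.4·34.82 + 2.27·25.10 = 70.905, which is > 35.48
-0.28·34.82 + 1.83·25.10 = 36.183, which is > 30.96
This sign pattern matches M.

M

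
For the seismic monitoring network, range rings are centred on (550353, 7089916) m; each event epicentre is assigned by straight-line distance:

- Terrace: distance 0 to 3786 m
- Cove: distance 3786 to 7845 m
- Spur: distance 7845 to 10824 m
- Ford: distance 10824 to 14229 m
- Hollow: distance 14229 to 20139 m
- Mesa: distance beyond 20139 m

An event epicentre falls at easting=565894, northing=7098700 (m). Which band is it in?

Hollow

Distance = √((565894−550353)² + (7098700−7089916)²) = √(241522681.000 + 77158656.000) = 17851.648 m.
14229 ≤ 17851.648 < 20139 → Hollow.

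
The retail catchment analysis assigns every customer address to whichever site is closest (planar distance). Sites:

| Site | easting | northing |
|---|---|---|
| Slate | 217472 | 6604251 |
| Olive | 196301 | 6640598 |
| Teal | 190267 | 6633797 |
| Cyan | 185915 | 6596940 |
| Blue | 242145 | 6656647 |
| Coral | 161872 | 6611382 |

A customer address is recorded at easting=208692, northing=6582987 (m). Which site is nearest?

Slate

Squared distances to each site:
Slate: 529246096.000; Olive: 3472564202.000; Teal: 2921136725.000; Cyan: 713477938.000; Blue: 6544898809.000; Coral: 2998388425.000.
Minimum at Slate.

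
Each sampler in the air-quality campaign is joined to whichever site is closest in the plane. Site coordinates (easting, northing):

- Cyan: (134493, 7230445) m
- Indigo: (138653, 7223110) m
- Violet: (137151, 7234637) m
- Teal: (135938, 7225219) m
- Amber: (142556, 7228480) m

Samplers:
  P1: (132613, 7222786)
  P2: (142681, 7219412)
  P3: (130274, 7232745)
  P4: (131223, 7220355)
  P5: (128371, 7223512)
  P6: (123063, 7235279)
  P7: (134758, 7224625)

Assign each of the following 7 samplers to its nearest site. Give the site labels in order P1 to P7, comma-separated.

P1 → Teal (d²=16975114.00)
P2 → Indigo (d²=29899988.00)
P3 → Cyan (d²=23089961.00)
P4 → Teal (d²=45889721.00)
P5 → Teal (d²=60173338.00)
P6 → Cyan (d²=154012456.00)
P7 → Teal (d²=1745236.00)

Teal, Indigo, Cyan, Teal, Teal, Cyan, Teal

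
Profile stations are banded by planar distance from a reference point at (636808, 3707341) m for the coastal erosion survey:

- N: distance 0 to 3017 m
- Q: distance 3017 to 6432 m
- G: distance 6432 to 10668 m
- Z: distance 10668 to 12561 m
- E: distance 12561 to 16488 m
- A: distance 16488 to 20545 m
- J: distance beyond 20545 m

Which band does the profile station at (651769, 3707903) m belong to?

E

Distance = √((651769−636808)² + (3707903−3707341)²) = √(223831521.000 + 315844.000) = 14971.552 m.
12561 ≤ 14971.552 < 16488 → E.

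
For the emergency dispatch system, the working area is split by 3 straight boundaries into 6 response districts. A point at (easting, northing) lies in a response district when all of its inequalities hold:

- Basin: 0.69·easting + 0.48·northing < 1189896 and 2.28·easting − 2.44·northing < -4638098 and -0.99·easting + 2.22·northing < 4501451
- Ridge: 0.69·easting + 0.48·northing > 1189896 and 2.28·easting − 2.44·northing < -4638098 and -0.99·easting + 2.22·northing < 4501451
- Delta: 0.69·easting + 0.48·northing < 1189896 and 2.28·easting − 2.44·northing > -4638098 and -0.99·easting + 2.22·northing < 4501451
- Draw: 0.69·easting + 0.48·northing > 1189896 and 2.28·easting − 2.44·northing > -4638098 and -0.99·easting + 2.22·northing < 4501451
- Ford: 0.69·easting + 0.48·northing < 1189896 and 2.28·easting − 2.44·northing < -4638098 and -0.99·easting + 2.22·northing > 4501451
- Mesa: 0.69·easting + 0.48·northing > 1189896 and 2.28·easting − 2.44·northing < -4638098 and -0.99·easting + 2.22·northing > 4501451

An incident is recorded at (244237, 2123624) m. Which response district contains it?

Delta

0.69·244237 + 0.48·2123624 = 1187863.050, which is < 1189896
2.28·244237 − 2.44·2123624 = -4624782.200, which is > -4638098
-0.99·244237 + 2.22·2123624 = 4472650.650, which is < 4501451
This sign pattern matches Delta.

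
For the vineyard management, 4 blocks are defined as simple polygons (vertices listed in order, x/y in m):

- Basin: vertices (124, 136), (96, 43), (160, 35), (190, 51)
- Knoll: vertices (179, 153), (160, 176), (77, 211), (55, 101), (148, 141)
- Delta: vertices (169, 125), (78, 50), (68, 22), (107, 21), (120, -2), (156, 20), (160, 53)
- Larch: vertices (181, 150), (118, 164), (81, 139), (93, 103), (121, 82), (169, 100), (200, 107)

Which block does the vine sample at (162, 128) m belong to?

Larch

Cast a ray rightward from (162, 128). For each polygon, the edges (by vertex number in listed order) whose endpoints lie on opposite sides of y = 128, where each meets that height, and whether that is right or left of the point:
Basin: 1–2 at x≈121.6 (left), 4–1 at x≈130.2 (left) → 0 crossings.
Knoll: 3–4 at x≈60.4 (left), 4–5 at x≈117.8 (left) → 0 crossings.
Delta: no edge straddles that height → 0 crossings.
Larch: 3–4 at x≈84.7 (left), 7–1 at x≈190.7 (right) → 1 crossing.
Only Larch has an odd count, so the point is inside Larch.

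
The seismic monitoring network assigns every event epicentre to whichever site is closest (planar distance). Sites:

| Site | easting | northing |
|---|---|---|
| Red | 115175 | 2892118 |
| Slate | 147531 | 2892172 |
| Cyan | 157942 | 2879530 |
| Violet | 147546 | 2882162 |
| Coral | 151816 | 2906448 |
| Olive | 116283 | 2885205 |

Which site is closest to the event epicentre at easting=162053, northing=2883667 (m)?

Cyan

Squared distances to each site:
Red: 2268966285.000; Slate: 283223509.000; Cyan: 34015090.000; Violet: 212718074.000; Coral: 623770130.000; Olive: 2097258344.000.
Minimum at Cyan.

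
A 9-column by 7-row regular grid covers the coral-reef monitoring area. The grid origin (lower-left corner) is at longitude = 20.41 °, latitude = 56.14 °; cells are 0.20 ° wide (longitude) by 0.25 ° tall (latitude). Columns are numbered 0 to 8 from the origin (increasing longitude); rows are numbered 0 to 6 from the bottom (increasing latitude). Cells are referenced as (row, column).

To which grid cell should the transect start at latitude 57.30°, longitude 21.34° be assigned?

(4, 4)

Column index: ⌊(21.34 − 20.41) / 0.20⌋ = ⌊4.650⌋ = 4
Row offset from origin: ⌊(57.30 − 56.14) / 0.25⌋ = ⌊4.640⌋ = 4 → row 4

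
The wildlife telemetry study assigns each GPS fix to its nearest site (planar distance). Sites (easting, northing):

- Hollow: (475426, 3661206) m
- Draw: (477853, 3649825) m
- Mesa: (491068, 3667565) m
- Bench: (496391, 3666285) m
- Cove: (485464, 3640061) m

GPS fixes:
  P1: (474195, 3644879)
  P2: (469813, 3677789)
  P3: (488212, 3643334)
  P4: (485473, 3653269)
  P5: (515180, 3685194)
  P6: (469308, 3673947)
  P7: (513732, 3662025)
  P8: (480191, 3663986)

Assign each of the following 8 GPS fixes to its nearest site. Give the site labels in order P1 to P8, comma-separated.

Draw, Hollow, Cove, Draw, Bench, Hollow, Bench, Hollow

P1 → Draw (d²=37843880.00)
P2 → Hollow (d²=306501658.00)
P3 → Cove (d²=18264033.00)
P4 → Draw (d²=69925536.00)
P5 → Bench (d²=710576802.00)
P6 → Hollow (d²=199763005.00)
P7 → Bench (d²=318857881.00)
P8 → Hollow (d²=30433625.00)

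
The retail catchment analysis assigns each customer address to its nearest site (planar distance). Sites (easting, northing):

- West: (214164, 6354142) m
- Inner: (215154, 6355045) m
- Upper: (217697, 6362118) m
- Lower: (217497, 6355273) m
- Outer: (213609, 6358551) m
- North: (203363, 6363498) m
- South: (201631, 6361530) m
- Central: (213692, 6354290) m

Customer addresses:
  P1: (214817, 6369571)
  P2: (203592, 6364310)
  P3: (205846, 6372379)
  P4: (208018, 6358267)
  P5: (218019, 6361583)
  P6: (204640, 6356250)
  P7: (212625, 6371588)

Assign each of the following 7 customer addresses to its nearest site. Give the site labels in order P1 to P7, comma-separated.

Upper, North, North, Outer, Upper, South, Upper

P1 → Upper (d²=63841609.00)
P2 → North (d²=711785.00)
P3 → North (d²=85037450.00)
P4 → Outer (d²=31339937.00)
P5 → Upper (d²=389909.00)
P6 → South (d²=36932481.00)
P7 → Upper (d²=115406084.00)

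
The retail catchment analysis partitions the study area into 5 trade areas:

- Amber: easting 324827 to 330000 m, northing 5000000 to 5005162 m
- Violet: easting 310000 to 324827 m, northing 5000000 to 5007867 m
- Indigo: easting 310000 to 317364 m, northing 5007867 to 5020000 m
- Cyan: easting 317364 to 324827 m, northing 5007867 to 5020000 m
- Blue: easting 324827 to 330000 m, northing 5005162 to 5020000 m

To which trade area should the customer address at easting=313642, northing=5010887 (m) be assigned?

Indigo

The point has easting = 313642 and northing = 5010887.
Only Indigo satisfies 310000 ≤ easting ≤ 317364 and 5007867 ≤ northing ≤ 5020000.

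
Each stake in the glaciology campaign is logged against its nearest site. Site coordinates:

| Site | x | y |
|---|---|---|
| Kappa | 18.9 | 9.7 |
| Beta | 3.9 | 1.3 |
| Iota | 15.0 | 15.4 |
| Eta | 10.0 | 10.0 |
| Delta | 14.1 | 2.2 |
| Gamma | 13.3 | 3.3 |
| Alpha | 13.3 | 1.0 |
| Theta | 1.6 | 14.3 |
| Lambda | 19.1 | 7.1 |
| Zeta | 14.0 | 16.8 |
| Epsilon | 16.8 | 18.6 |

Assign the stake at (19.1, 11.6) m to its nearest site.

Kappa

Squared distances to each site:
Kappa: 3.650; Beta: 337.130; Iota: 31.250; Eta: 85.370; Delta: 113.360; Gamma: 102.530; Alpha: 146.000; Theta: 313.540; Lambda: 20.250; Zeta: 53.050; Epsilon: 54.290.
Minimum at Kappa.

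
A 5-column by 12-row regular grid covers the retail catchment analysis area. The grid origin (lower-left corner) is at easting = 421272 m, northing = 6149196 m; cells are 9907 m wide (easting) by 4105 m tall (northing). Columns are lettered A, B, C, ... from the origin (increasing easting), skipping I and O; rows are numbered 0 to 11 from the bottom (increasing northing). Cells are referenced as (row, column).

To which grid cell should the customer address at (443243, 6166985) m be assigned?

Column index: ⌊(443243 − 421272) / 9907⌋ = ⌊2.218⌋ = 2 → column C
Row offset from origin: ⌊(6166985 − 6149196) / 4105⌋ = ⌊4.333⌋ = 4 → row 4

(4, C)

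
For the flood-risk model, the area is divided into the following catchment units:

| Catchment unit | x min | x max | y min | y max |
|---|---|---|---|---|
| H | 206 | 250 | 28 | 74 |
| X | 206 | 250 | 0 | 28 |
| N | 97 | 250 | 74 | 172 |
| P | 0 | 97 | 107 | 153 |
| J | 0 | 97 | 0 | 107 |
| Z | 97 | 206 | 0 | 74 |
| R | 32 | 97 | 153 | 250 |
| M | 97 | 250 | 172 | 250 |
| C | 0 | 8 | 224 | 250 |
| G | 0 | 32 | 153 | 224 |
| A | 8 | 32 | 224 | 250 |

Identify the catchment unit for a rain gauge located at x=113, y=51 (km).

Z

The point has x = 113 and y = 51.
Only Z satisfies 97 ≤ x ≤ 206 and 0 ≤ y ≤ 74.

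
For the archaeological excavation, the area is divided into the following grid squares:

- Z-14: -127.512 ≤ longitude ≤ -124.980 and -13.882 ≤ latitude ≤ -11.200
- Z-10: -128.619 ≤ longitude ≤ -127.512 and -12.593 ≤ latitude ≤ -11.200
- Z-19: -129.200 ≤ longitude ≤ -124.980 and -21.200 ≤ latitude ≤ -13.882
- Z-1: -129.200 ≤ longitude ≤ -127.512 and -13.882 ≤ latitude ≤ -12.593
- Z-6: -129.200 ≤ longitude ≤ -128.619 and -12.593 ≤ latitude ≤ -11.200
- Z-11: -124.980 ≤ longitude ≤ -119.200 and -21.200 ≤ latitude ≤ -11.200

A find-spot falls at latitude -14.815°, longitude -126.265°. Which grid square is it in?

The point has longitude = -126.265 and latitude = -14.815.
Only Z-19 satisfies -129.200 ≤ longitude ≤ -124.980 and -21.200 ≤ latitude ≤ -13.882.

Z-19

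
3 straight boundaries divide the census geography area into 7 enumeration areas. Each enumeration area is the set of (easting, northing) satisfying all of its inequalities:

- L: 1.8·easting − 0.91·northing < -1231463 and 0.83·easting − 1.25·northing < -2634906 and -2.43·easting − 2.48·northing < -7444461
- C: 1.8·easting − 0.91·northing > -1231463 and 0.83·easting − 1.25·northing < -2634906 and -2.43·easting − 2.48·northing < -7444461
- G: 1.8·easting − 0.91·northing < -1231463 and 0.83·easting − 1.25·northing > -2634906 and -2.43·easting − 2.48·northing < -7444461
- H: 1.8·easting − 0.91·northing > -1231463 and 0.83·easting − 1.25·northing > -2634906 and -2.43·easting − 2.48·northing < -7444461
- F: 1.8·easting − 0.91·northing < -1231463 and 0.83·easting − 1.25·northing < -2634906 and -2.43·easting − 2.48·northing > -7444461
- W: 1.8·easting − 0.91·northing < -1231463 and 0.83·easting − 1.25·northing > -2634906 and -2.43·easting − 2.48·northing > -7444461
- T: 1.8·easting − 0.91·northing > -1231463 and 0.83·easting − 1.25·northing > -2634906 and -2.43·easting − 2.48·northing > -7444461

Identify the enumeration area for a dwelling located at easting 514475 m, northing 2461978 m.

F

1.8·514475 − 0.91·2461978 = -1314344.980, which is < -1231463
0.83·514475 − 1.25·2461978 = -2650458.250, which is < -2634906
-2.43·514475 − 2.48·2461978 = -7355879.690, which is > -7444461
This sign pattern matches F.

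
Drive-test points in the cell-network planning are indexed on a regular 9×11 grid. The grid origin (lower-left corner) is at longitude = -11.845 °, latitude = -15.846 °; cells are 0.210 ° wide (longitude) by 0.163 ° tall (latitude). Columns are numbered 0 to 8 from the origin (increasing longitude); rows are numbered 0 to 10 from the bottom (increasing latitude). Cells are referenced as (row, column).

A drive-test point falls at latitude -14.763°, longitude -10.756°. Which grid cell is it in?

(6, 5)

Column index: ⌊(-10.756 − -11.845) / 0.210⌋ = ⌊5.186⌋ = 5
Row offset from origin: ⌊(-14.763 − -15.846) / 0.163⌋ = ⌊6.644⌋ = 6 → row 6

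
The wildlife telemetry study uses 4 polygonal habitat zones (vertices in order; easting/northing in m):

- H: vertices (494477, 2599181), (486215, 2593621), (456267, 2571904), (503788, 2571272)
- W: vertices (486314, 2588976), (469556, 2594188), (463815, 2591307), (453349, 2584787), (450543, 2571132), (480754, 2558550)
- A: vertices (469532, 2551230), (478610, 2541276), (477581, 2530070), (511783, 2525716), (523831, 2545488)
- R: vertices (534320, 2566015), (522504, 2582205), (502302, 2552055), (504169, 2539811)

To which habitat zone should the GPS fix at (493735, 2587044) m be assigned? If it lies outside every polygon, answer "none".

H

Cast a ray rightward from (493735, 2587044). For each polygon, the edges (by vertex number in listed order) whose endpoints lie on opposite sides of northing = 2587044, where each meets that height, and whether that is right or left of the point:
H: 2–3 at easting≈477145.2 (left), 4–1 at easting≈498526.1 (right) → 1 crossing.
W: 3–4 at easting≈456972.0 (left), 6–1 at easting≈485960.9 (left) → 0 crossings.
A: no edge straddles that height → 0 crossings.
R: no edge straddles that height → 0 crossings.
Only H has an odd count, so the point is inside H.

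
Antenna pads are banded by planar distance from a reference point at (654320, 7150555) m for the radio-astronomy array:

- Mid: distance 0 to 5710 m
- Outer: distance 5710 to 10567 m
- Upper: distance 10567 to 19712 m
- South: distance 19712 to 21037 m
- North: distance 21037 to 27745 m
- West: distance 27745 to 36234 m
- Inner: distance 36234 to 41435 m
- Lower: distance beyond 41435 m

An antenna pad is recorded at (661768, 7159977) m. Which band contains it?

Distance = √((661768−654320)² + (7159977−7150555)²) = √(55472704.000 + 88774084.000) = 12010.278 m.
10567 ≤ 12010.278 < 19712 → Upper.

Upper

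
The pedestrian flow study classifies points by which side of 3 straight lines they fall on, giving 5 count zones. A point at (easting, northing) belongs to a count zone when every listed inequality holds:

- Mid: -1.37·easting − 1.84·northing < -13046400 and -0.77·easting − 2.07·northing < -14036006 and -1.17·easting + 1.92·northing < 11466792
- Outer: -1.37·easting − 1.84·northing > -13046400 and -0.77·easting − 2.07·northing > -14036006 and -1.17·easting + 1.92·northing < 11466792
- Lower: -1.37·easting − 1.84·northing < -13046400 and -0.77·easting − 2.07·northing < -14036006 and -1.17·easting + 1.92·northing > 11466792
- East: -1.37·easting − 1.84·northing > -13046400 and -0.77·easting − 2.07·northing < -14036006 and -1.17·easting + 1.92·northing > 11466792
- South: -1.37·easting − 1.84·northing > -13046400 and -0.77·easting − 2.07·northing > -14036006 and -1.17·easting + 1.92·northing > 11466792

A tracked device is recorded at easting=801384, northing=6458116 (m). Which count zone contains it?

-1.37·801384 − 1.84·6458116 = -12980829.520, which is > -13046400
-0.77·801384 − 2.07·6458116 = -13985365.800, which is > -14036006
-1.17·801384 + 1.92·6458116 = 11461963.440, which is < 11466792
This sign pattern matches Outer.

Outer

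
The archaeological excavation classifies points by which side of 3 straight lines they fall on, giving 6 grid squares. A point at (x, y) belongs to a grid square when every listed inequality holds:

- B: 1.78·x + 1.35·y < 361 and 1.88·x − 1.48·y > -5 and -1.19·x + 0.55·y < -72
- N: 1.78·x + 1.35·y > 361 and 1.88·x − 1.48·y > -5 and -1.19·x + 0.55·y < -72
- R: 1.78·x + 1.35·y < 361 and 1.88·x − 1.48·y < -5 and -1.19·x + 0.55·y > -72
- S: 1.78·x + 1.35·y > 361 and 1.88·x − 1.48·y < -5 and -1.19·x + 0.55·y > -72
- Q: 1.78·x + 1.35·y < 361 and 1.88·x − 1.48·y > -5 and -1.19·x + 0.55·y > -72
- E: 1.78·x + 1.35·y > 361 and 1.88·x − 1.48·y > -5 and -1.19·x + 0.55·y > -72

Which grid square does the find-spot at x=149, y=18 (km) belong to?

B

1.78·149 + 1.35·18 = 289.520, which is < 361
1.88·149 − 1.48·18 = 253.480, which is > -5
-1.19·149 + 0.55·18 = -167.410, which is < -72
This sign pattern matches B.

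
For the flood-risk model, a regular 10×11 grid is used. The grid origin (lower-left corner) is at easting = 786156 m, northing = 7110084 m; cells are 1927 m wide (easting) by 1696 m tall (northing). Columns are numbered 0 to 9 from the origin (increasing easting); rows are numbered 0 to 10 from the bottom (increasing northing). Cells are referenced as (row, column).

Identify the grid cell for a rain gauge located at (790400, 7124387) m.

Column index: ⌊(790400 − 786156) / 1927⌋ = ⌊2.202⌋ = 2
Row offset from origin: ⌊(7124387 − 7110084) / 1696⌋ = ⌊8.433⌋ = 8 → row 8

(8, 2)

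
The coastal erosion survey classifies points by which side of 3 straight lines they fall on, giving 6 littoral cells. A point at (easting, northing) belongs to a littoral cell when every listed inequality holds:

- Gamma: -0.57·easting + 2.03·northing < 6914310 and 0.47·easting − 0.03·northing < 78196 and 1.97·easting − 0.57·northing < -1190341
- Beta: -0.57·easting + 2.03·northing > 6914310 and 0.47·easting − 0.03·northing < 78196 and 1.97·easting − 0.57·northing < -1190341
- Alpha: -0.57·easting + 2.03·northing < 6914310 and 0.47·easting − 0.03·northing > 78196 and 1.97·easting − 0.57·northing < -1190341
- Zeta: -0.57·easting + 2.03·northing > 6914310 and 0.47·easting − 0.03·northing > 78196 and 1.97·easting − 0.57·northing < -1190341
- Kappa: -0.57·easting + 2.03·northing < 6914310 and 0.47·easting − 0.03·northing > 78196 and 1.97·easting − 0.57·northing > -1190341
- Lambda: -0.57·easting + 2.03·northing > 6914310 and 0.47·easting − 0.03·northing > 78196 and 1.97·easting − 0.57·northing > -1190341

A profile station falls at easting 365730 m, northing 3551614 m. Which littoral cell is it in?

-0.57·365730 + 2.03·3551614 = 7001310.320, which is > 6914310
0.47·365730 − 0.03·3551614 = 65344.680, which is < 78196
1.97·365730 − 0.57·3551614 = -1303931.880, which is < -1190341
This sign pattern matches Beta.

Beta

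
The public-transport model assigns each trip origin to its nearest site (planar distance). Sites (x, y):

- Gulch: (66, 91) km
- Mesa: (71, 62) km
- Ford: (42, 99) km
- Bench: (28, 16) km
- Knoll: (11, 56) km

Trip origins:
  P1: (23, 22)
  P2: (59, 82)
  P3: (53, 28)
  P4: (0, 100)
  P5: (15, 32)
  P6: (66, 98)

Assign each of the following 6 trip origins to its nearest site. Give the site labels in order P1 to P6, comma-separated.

P1 → Bench (d²=61.00)
P2 → Gulch (d²=130.00)
P3 → Bench (d²=769.00)
P4 → Ford (d²=1765.00)
P5 → Bench (d²=425.00)
P6 → Gulch (d²=49.00)

Bench, Gulch, Bench, Ford, Bench, Gulch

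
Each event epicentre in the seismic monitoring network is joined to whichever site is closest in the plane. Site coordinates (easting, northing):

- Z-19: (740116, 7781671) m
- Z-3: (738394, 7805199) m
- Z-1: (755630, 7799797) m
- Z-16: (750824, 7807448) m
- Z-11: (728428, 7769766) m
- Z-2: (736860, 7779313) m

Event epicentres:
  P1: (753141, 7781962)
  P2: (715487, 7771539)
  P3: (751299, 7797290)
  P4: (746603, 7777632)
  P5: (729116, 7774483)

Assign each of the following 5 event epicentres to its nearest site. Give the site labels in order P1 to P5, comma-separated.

P1 → Z-19 (d²=169735306.00)
P2 → Z-11 (d²=170613010.00)
P3 → Z-1 (d²=25042610.00)
P4 → Z-19 (d²=58394690.00)
P5 → Z-11 (d²=22723433.00)

Z-19, Z-11, Z-1, Z-19, Z-11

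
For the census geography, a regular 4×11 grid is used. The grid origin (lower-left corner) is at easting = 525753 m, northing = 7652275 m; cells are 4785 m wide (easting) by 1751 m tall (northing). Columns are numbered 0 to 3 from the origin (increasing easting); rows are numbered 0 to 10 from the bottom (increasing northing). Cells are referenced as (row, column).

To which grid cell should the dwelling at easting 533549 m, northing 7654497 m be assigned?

Column index: ⌊(533549 − 525753) / 4785⌋ = ⌊1.629⌋ = 1
Row offset from origin: ⌊(7654497 − 7652275) / 1751⌋ = ⌊1.269⌋ = 1 → row 1

(1, 1)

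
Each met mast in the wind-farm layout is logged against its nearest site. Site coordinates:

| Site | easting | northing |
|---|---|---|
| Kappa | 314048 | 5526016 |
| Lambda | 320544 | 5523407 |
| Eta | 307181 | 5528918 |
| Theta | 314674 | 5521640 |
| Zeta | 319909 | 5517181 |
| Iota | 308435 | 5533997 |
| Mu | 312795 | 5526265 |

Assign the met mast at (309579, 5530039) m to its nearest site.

Eta

Squared distances to each site:
Kappa: 36156490.000; Lambda: 164214649.000; Eta: 7007045.000; Theta: 96502226.000; Zeta: 272037064.000; Iota: 16974500.000; Mu: 24585732.000.
Minimum at Eta.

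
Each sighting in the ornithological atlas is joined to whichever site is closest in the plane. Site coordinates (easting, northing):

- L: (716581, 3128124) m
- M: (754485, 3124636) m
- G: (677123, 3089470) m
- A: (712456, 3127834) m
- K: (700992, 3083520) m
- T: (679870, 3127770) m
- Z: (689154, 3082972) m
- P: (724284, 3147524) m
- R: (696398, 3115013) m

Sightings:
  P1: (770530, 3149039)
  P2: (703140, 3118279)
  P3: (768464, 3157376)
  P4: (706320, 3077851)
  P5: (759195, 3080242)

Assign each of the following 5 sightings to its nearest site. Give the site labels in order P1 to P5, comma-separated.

P1 → M (d²=852948434.00)
P2 → R (d²=56121320.00)
P3 → M (d²=1267320041.00)
P4 → K (d²=60525145.00)
P5 → M (d²=1993011336.00)

M, R, M, K, M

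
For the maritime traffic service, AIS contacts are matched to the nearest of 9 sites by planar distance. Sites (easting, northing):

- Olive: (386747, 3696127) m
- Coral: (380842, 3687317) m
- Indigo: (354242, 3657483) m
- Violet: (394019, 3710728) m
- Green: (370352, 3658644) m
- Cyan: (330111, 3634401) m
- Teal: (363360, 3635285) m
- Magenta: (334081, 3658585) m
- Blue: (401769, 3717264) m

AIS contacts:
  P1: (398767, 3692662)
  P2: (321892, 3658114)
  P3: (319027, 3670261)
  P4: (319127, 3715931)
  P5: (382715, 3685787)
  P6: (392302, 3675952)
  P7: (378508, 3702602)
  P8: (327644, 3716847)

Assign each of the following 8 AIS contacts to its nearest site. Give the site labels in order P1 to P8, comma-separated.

Olive, Magenta, Magenta, Magenta, Coral, Coral, Olive, Magenta

P1 → Olive (d²=156486625.00)
P2 → Magenta (d²=148793562.00)
P3 → Magenta (d²=362951892.00)
P4 → Magenta (d²=3512185832.00)
P5 → Coral (d²=5849029.00)
P6 → Coral (d²=260494825.00)
P7 → Olive (d²=109806746.00)
P8 → Magenta (d²=3435895613.00)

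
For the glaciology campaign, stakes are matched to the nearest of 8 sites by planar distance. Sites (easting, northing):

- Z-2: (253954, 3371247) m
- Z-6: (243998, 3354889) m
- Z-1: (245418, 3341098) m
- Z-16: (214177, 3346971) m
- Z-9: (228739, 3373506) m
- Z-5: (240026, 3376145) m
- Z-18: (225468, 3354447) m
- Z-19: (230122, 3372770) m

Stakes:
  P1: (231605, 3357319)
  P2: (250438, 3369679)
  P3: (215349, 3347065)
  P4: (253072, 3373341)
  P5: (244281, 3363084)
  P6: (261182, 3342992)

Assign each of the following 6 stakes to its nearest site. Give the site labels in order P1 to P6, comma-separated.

P1 → Z-18 (d²=45911153.00)
P2 → Z-2 (d²=14820880.00)
P3 → Z-16 (d²=1382420.00)
P4 → Z-2 (d²=5162760.00)
P5 → Z-6 (d²=67238114.00)
P6 → Z-1 (d²=252090932.00)

Z-18, Z-2, Z-16, Z-2, Z-6, Z-1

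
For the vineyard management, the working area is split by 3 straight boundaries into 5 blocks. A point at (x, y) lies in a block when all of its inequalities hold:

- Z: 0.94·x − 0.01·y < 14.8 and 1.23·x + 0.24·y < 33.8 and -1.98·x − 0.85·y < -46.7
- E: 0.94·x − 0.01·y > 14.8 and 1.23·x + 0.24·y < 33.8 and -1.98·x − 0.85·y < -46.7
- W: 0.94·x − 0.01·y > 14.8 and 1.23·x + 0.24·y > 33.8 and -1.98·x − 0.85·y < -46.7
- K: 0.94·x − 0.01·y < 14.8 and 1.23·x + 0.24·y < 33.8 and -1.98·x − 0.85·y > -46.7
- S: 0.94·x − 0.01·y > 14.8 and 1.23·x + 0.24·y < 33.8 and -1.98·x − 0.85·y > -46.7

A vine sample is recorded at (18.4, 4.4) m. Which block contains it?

S

0.94·18.4 − 0.01·4.4 = 17.252, which is > 14.8
1.23·18.4 + 0.24·4.4 = 23.688, which is < 33.8
-1.98·18.4 − 0.85·4.4 = -40.172, which is > -46.7
This sign pattern matches S.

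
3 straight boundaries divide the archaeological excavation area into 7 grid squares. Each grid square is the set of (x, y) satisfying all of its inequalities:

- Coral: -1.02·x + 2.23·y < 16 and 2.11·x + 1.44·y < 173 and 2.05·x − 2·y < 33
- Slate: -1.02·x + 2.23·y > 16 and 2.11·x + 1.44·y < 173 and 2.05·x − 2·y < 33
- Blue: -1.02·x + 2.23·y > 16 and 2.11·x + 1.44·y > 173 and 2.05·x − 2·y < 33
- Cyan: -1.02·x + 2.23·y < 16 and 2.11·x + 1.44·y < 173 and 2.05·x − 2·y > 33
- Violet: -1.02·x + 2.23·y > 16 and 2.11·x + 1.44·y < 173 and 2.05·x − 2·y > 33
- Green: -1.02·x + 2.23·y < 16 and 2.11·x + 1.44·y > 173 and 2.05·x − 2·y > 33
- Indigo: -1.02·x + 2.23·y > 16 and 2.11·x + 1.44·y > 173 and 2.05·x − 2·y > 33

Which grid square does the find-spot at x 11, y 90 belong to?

-1.02·11 + 2.23·90 = 189.480, which is > 16
2.11·11 + 1.44·90 = 152.810, which is < 173
2.05·11 − 2·90 = -157.450, which is < 33
This sign pattern matches Slate.

Slate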